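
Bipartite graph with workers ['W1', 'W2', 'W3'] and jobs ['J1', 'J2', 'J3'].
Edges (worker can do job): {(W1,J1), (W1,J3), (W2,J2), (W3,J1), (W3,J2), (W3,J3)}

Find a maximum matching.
Matching: {(W1,J1), (W2,J2), (W3,J3)}

Maximum matching (size 3):
  W1 → J1
  W2 → J2
  W3 → J3

Each worker is assigned to at most one job, and each job to at most one worker.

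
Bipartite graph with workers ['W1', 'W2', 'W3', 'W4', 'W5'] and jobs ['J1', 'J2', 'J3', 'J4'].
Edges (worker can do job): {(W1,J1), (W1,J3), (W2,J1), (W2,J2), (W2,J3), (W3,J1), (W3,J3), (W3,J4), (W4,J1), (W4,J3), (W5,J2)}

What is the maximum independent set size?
Maximum independent set = 5

By König's theorem:
- Min vertex cover = Max matching = 4
- Max independent set = Total vertices - Min vertex cover
- Max independent set = 9 - 4 = 5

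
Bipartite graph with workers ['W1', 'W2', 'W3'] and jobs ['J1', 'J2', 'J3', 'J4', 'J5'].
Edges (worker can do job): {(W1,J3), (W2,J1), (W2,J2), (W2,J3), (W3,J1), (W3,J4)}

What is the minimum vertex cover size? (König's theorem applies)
Minimum vertex cover size = 3

By König's theorem: in bipartite graphs,
min vertex cover = max matching = 3

Maximum matching has size 3, so minimum vertex cover also has size 3.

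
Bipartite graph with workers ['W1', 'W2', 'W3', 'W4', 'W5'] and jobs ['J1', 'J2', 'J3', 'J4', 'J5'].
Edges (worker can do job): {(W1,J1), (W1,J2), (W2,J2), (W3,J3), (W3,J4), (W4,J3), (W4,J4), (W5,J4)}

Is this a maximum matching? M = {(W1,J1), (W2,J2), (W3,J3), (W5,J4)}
Yes, size 4 is maximum

Proposed matching has size 4.
Maximum matching size for this graph: 4.

This is a maximum matching.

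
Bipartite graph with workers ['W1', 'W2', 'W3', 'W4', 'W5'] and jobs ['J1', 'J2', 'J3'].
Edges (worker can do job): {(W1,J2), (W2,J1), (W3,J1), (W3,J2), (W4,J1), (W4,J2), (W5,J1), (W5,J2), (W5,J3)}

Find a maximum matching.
Matching: {(W3,J1), (W4,J2), (W5,J3)}

Maximum matching (size 3):
  W3 → J1
  W4 → J2
  W5 → J3

Each worker is assigned to at most one job, and each job to at most one worker.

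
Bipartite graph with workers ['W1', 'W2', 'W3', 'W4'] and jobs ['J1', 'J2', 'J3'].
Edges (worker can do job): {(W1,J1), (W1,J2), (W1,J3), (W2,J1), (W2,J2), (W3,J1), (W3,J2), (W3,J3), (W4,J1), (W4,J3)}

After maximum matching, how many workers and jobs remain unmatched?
Unmatched: 1 workers, 0 jobs

Maximum matching size: 3
Workers: 4 total, 3 matched, 1 unmatched
Jobs: 3 total, 3 matched, 0 unmatched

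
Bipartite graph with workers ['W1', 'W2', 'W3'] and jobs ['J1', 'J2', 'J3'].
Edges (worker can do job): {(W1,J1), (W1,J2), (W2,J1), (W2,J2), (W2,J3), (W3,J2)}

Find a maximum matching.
Matching: {(W1,J1), (W2,J3), (W3,J2)}

Maximum matching (size 3):
  W1 → J1
  W2 → J3
  W3 → J2

Each worker is assigned to at most one job, and each job to at most one worker.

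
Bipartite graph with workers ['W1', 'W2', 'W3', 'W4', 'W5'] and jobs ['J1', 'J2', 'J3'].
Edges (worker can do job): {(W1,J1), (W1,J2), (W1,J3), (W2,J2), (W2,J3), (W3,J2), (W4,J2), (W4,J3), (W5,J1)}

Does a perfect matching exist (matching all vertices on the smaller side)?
Yes, perfect matching exists (size 3)

Perfect matching: {(W3,J2), (W4,J3), (W5,J1)}
All 3 vertices on the smaller side are matched.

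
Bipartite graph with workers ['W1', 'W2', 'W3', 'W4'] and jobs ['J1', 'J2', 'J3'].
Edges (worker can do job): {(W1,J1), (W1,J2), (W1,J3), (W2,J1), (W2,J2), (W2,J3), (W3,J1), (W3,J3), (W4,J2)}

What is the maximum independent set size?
Maximum independent set = 4

By König's theorem:
- Min vertex cover = Max matching = 3
- Max independent set = Total vertices - Min vertex cover
- Max independent set = 7 - 3 = 4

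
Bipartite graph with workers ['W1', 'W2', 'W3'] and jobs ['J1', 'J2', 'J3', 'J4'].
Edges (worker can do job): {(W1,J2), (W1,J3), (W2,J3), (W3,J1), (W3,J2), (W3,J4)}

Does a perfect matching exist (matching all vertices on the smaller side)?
Yes, perfect matching exists (size 3)

Perfect matching: {(W1,J2), (W2,J3), (W3,J4)}
All 3 vertices on the smaller side are matched.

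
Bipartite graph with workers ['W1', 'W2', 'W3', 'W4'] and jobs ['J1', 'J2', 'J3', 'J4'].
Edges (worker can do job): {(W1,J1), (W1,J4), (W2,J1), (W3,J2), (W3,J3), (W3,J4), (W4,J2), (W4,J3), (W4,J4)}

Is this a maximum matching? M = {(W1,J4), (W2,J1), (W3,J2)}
No, size 3 is not maximum

Proposed matching has size 3.
Maximum matching size for this graph: 4.

This is NOT maximum - can be improved to size 4.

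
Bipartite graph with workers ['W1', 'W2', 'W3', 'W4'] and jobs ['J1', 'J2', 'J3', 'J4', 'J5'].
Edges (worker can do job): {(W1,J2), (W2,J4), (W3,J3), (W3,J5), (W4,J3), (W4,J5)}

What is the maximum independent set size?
Maximum independent set = 5

By König's theorem:
- Min vertex cover = Max matching = 4
- Max independent set = Total vertices - Min vertex cover
- Max independent set = 9 - 4 = 5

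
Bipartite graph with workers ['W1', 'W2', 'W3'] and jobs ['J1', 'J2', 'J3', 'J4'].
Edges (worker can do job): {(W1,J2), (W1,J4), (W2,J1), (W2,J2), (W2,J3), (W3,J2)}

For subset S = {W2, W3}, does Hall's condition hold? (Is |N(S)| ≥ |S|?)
Yes: |N(S)| = 3, |S| = 2

Subset S = {W2, W3}
Neighbors N(S) = {J1, J2, J3}

|N(S)| = 3, |S| = 2
Hall's condition: |N(S)| ≥ |S| is satisfied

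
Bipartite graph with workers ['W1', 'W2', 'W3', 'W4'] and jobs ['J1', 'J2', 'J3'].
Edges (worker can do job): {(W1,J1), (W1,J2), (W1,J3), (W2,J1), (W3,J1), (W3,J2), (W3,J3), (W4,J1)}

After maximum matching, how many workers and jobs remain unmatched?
Unmatched: 1 workers, 0 jobs

Maximum matching size: 3
Workers: 4 total, 3 matched, 1 unmatched
Jobs: 3 total, 3 matched, 0 unmatched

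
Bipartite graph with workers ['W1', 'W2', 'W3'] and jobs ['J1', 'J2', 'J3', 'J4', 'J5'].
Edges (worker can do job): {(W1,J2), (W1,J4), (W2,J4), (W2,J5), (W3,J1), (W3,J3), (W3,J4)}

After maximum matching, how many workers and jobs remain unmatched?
Unmatched: 0 workers, 2 jobs

Maximum matching size: 3
Workers: 3 total, 3 matched, 0 unmatched
Jobs: 5 total, 3 matched, 2 unmatched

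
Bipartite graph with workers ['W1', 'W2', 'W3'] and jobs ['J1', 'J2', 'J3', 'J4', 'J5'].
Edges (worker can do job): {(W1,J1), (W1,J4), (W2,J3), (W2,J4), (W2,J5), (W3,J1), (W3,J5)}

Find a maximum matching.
Matching: {(W1,J4), (W2,J3), (W3,J5)}

Maximum matching (size 3):
  W1 → J4
  W2 → J3
  W3 → J5

Each worker is assigned to at most one job, and each job to at most one worker.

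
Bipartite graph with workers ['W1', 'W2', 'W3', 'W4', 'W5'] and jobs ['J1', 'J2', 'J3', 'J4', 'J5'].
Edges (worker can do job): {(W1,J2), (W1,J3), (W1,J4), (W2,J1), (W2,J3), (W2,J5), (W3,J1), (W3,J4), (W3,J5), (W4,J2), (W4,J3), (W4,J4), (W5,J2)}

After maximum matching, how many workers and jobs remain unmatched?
Unmatched: 0 workers, 0 jobs

Maximum matching size: 5
Workers: 5 total, 5 matched, 0 unmatched
Jobs: 5 total, 5 matched, 0 unmatched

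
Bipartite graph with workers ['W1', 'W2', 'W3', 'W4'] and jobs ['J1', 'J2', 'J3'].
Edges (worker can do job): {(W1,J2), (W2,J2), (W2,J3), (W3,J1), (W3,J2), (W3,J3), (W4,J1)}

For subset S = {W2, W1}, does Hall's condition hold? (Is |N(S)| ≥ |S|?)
Yes: |N(S)| = 2, |S| = 2

Subset S = {W2, W1}
Neighbors N(S) = {J2, J3}

|N(S)| = 2, |S| = 2
Hall's condition: |N(S)| ≥ |S| is satisfied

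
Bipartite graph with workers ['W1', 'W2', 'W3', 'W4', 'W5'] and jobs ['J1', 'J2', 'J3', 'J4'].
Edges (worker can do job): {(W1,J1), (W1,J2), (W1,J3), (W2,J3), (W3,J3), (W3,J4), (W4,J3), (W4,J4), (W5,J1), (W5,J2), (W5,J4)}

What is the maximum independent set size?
Maximum independent set = 5

By König's theorem:
- Min vertex cover = Max matching = 4
- Max independent set = Total vertices - Min vertex cover
- Max independent set = 9 - 4 = 5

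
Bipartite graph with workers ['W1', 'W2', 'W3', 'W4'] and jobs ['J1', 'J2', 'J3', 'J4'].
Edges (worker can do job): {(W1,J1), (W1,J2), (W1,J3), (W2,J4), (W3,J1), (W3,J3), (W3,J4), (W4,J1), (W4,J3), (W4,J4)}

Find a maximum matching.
Matching: {(W1,J2), (W2,J4), (W3,J3), (W4,J1)}

Maximum matching (size 4):
  W1 → J2
  W2 → J4
  W3 → J3
  W4 → J1

Each worker is assigned to at most one job, and each job to at most one worker.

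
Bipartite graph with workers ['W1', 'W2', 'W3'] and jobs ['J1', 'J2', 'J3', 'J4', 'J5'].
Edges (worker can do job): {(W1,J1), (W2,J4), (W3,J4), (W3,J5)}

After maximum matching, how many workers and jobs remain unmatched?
Unmatched: 0 workers, 2 jobs

Maximum matching size: 3
Workers: 3 total, 3 matched, 0 unmatched
Jobs: 5 total, 3 matched, 2 unmatched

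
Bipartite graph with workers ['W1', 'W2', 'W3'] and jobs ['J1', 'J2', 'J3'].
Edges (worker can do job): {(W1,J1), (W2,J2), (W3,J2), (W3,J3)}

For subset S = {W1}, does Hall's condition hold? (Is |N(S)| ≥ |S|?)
Yes: |N(S)| = 1, |S| = 1

Subset S = {W1}
Neighbors N(S) = {J1}

|N(S)| = 1, |S| = 1
Hall's condition: |N(S)| ≥ |S| is satisfied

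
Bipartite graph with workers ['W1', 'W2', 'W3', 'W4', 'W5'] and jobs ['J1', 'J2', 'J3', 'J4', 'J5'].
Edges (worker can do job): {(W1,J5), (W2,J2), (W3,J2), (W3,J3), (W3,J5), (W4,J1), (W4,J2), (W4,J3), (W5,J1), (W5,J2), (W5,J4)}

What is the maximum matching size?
Maximum matching size = 5

Maximum matching: {(W1,J5), (W2,J2), (W3,J3), (W4,J1), (W5,J4)}
Size: 5

This assigns 5 workers to 5 distinct jobs.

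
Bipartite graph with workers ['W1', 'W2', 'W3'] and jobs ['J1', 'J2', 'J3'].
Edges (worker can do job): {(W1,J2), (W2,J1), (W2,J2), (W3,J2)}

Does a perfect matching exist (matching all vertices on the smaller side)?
No, maximum matching has size 2 < 3

Maximum matching has size 2, need 3 for perfect matching.
Unmatched workers: ['W1']
Unmatched jobs: ['J3']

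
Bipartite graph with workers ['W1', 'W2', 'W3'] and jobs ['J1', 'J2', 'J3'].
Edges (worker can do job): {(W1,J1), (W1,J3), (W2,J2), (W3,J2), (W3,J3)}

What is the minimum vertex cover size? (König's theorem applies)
Minimum vertex cover size = 3

By König's theorem: in bipartite graphs,
min vertex cover = max matching = 3

Maximum matching has size 3, so minimum vertex cover also has size 3.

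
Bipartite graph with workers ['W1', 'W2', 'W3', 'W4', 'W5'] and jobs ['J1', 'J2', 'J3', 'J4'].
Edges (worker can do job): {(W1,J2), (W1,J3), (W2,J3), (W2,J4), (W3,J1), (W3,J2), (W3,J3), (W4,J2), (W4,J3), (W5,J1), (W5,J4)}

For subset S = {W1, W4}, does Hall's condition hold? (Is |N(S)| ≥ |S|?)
Yes: |N(S)| = 2, |S| = 2

Subset S = {W1, W4}
Neighbors N(S) = {J2, J3}

|N(S)| = 2, |S| = 2
Hall's condition: |N(S)| ≥ |S| is satisfied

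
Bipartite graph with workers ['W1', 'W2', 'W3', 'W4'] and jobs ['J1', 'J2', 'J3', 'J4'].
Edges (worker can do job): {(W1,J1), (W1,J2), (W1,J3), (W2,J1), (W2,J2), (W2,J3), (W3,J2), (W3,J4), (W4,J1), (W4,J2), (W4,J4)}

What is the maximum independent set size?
Maximum independent set = 4

By König's theorem:
- Min vertex cover = Max matching = 4
- Max independent set = Total vertices - Min vertex cover
- Max independent set = 8 - 4 = 4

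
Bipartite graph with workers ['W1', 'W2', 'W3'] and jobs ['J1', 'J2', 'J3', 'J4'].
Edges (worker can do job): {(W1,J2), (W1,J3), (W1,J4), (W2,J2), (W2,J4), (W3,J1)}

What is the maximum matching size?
Maximum matching size = 3

Maximum matching: {(W1,J4), (W2,J2), (W3,J1)}
Size: 3

This assigns 3 workers to 3 distinct jobs.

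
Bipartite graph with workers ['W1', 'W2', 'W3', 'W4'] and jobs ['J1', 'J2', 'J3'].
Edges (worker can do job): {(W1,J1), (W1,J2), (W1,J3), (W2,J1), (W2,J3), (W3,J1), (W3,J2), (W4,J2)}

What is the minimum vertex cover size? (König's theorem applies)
Minimum vertex cover size = 3

By König's theorem: in bipartite graphs,
min vertex cover = max matching = 3

Maximum matching has size 3, so minimum vertex cover also has size 3.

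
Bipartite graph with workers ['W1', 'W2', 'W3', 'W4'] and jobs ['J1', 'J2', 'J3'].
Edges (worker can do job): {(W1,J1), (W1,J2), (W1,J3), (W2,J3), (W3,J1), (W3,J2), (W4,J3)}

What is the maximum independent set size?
Maximum independent set = 4

By König's theorem:
- Min vertex cover = Max matching = 3
- Max independent set = Total vertices - Min vertex cover
- Max independent set = 7 - 3 = 4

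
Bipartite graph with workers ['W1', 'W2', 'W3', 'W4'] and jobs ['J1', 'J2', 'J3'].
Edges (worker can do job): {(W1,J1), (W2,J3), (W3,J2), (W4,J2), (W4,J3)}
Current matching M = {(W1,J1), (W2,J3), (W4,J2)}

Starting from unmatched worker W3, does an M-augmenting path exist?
No augmenting path from W3

Alternating search from W3 reaches jobs: {J2, J3}.
Every reachable job is already matched in M, and following those matched edges back to workers exposes no further unvisited jobs.
No M-augmenting path from W3 exists.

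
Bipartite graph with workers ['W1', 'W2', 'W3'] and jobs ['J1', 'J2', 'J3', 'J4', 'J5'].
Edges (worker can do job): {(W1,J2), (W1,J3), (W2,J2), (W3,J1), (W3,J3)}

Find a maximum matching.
Matching: {(W1,J3), (W2,J2), (W3,J1)}

Maximum matching (size 3):
  W1 → J3
  W2 → J2
  W3 → J1

Each worker is assigned to at most one job, and each job to at most one worker.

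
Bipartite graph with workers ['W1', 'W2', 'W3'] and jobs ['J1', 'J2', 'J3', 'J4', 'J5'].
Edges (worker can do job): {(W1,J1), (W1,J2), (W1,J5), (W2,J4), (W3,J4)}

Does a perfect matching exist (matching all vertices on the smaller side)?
No, maximum matching has size 2 < 3

Maximum matching has size 2, need 3 for perfect matching.
Unmatched workers: ['W2']
Unmatched jobs: ['J3', 'J2', 'J1']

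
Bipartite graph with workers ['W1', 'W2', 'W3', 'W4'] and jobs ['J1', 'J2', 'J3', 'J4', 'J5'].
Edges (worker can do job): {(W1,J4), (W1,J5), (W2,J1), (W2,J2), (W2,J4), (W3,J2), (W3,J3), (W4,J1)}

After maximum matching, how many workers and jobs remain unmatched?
Unmatched: 0 workers, 1 jobs

Maximum matching size: 4
Workers: 4 total, 4 matched, 0 unmatched
Jobs: 5 total, 4 matched, 1 unmatched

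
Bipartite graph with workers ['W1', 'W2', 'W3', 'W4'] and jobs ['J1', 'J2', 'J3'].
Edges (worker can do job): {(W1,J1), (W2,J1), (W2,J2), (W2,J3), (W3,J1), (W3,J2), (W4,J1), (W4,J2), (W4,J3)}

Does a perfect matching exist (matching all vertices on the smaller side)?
Yes, perfect matching exists (size 3)

Perfect matching: {(W2,J3), (W3,J2), (W4,J1)}
All 3 vertices on the smaller side are matched.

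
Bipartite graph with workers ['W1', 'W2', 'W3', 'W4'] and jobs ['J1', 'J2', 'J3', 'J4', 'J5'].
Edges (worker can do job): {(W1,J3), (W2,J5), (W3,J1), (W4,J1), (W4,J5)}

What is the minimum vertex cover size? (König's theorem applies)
Minimum vertex cover size = 3

By König's theorem: in bipartite graphs,
min vertex cover = max matching = 3

Maximum matching has size 3, so minimum vertex cover also has size 3.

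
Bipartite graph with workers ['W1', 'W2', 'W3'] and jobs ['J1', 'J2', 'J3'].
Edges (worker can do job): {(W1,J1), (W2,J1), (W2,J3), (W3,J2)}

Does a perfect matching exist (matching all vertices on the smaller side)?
Yes, perfect matching exists (size 3)

Perfect matching: {(W1,J1), (W2,J3), (W3,J2)}
All 3 vertices on the smaller side are matched.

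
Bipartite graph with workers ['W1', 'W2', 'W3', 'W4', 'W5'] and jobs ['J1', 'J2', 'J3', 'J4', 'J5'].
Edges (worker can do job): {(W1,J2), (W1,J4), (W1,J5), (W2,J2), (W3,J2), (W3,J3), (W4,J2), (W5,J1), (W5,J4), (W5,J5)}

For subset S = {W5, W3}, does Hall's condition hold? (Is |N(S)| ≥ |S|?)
Yes: |N(S)| = 5, |S| = 2

Subset S = {W5, W3}
Neighbors N(S) = {J1, J2, J3, J4, J5}

|N(S)| = 5, |S| = 2
Hall's condition: |N(S)| ≥ |S| is satisfied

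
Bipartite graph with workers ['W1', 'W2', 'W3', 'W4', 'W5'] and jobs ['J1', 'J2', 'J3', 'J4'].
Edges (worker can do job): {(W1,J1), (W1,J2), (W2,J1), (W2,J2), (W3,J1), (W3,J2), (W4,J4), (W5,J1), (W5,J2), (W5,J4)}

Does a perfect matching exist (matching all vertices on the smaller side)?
No, maximum matching has size 3 < 4

Maximum matching has size 3, need 4 for perfect matching.
Unmatched workers: ['W4', 'W2']
Unmatched jobs: ['J3']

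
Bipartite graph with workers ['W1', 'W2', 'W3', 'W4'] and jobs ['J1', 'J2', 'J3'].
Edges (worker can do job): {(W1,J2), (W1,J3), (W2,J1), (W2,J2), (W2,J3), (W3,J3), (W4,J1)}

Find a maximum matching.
Matching: {(W1,J2), (W3,J3), (W4,J1)}

Maximum matching (size 3):
  W1 → J2
  W3 → J3
  W4 → J1

Each worker is assigned to at most one job, and each job to at most one worker.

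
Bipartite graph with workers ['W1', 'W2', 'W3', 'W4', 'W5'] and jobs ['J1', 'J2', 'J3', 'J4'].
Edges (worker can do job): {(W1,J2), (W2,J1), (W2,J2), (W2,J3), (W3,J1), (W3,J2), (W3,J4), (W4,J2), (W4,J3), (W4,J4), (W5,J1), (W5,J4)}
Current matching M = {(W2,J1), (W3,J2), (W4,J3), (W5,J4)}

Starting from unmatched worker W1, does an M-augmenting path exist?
No augmenting path from W1

Alternating search from W1 reaches jobs: {J1, J2, J3, J4}.
Every reachable job is already matched in M, and following those matched edges back to workers exposes no further unvisited jobs.
No M-augmenting path from W1 exists.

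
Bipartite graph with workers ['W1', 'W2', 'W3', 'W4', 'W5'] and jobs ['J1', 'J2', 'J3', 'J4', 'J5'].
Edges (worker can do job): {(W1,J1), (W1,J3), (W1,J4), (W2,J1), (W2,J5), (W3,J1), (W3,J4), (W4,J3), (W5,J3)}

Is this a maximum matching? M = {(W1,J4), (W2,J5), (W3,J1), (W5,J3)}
Yes, size 4 is maximum

Proposed matching has size 4.
Maximum matching size for this graph: 4.

This is a maximum matching.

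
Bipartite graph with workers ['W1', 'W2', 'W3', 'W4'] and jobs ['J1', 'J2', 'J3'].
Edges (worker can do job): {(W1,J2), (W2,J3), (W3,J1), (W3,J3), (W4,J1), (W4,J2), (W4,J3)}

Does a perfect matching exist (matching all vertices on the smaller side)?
Yes, perfect matching exists (size 3)

Perfect matching: {(W1,J2), (W3,J3), (W4,J1)}
All 3 vertices on the smaller side are matched.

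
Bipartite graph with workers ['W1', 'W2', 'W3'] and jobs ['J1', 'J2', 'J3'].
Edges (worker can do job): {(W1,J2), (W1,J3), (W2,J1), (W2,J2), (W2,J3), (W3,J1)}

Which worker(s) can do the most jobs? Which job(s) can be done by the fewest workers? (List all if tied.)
Most versatile: W2 (3 jobs); Least covered: J1, J2, J3 (2 workers)

Worker degrees (jobs they can do): W1:2, W2:3, W3:1
Job degrees (workers who can do it): J1:2, J2:2, J3:2

Maximum worker degree is 3, achieved by: W2
Minimum job degree is 2, achieved by: J1, J2, J3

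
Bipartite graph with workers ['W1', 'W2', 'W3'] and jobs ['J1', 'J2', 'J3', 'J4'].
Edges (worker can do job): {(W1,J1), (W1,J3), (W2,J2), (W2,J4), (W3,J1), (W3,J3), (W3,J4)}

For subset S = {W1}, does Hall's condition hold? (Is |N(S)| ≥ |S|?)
Yes: |N(S)| = 2, |S| = 1

Subset S = {W1}
Neighbors N(S) = {J1, J3}

|N(S)| = 2, |S| = 1
Hall's condition: |N(S)| ≥ |S| is satisfied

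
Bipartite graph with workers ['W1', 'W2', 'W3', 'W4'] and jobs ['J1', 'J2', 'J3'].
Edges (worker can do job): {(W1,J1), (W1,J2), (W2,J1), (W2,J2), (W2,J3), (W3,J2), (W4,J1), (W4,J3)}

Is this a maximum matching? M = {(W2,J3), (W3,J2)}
No, size 2 is not maximum

Proposed matching has size 2.
Maximum matching size for this graph: 3.

This is NOT maximum - can be improved to size 3.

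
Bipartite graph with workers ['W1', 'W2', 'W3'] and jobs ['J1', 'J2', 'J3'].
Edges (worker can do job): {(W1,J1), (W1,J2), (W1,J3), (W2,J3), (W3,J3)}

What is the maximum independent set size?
Maximum independent set = 4

By König's theorem:
- Min vertex cover = Max matching = 2
- Max independent set = Total vertices - Min vertex cover
- Max independent set = 6 - 2 = 4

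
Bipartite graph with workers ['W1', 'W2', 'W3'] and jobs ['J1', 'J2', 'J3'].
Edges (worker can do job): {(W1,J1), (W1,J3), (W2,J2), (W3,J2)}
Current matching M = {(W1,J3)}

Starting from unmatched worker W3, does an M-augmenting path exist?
Yes: W3 → J2

An M-augmenting path alternates non-matching / matching edges, starting and ending at unmatched vertices.
Path: W3 → J2
(J2 is unmatched in M, so the path is augmenting.)
Flipping edges along this path would increase |M| from 1 to 2.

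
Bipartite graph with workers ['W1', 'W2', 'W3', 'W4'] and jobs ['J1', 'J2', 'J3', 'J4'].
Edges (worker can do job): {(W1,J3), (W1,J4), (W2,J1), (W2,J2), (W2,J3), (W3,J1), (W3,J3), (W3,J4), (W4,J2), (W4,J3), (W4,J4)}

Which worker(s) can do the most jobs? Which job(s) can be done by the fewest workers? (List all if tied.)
Most versatile: W2, W3, W4 (3 jobs); Least covered: J1, J2 (2 workers)

Worker degrees (jobs they can do): W1:2, W2:3, W3:3, W4:3
Job degrees (workers who can do it): J1:2, J2:2, J3:4, J4:3

Maximum worker degree is 3, achieved by: W2, W3, W4
Minimum job degree is 2, achieved by: J1, J2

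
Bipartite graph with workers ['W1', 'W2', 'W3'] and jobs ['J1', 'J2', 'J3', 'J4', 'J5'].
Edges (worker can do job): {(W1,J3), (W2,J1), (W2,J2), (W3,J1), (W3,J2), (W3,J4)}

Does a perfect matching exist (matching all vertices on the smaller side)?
Yes, perfect matching exists (size 3)

Perfect matching: {(W1,J3), (W2,J2), (W3,J1)}
All 3 vertices on the smaller side are matched.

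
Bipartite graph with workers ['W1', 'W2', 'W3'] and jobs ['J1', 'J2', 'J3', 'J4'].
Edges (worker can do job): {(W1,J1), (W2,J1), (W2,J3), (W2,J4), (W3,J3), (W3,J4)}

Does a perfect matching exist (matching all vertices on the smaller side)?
Yes, perfect matching exists (size 3)

Perfect matching: {(W1,J1), (W2,J3), (W3,J4)}
All 3 vertices on the smaller side are matched.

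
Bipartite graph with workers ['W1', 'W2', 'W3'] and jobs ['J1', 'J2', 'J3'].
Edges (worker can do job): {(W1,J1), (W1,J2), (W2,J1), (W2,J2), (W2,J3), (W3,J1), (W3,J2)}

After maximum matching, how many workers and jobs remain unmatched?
Unmatched: 0 workers, 0 jobs

Maximum matching size: 3
Workers: 3 total, 3 matched, 0 unmatched
Jobs: 3 total, 3 matched, 0 unmatched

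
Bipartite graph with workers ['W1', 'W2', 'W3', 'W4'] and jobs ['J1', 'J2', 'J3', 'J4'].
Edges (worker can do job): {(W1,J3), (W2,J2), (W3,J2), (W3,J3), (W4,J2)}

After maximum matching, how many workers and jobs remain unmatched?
Unmatched: 2 workers, 2 jobs

Maximum matching size: 2
Workers: 4 total, 2 matched, 2 unmatched
Jobs: 4 total, 2 matched, 2 unmatched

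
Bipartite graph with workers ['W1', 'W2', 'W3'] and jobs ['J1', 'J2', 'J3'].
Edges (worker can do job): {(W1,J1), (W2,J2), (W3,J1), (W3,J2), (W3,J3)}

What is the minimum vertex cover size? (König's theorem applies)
Minimum vertex cover size = 3

By König's theorem: in bipartite graphs,
min vertex cover = max matching = 3

Maximum matching has size 3, so minimum vertex cover also has size 3.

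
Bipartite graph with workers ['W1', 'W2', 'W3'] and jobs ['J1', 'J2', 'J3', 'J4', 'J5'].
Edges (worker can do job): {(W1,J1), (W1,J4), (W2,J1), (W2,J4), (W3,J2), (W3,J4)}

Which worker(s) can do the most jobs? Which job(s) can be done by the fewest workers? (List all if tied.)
Most versatile: W1, W2, W3 (2 jobs); Least covered: J3, J5 (0 workers)

Worker degrees (jobs they can do): W1:2, W2:2, W3:2
Job degrees (workers who can do it): J1:2, J2:1, J3:0, J4:3, J5:0

Maximum worker degree is 2, achieved by: W1, W2, W3
Minimum job degree is 0, achieved by: J3, J5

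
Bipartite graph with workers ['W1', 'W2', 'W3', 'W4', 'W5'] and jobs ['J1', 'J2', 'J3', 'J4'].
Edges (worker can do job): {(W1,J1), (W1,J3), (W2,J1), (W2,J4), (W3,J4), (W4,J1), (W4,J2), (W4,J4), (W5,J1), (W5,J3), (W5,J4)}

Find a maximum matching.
Matching: {(W1,J1), (W3,J4), (W4,J2), (W5,J3)}

Maximum matching (size 4):
  W1 → J1
  W3 → J4
  W4 → J2
  W5 → J3

Each worker is assigned to at most one job, and each job to at most one worker.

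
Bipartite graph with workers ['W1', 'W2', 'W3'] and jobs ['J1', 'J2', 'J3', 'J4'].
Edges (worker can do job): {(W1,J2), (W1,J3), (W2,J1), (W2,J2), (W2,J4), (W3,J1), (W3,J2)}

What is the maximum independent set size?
Maximum independent set = 4

By König's theorem:
- Min vertex cover = Max matching = 3
- Max independent set = Total vertices - Min vertex cover
- Max independent set = 7 - 3 = 4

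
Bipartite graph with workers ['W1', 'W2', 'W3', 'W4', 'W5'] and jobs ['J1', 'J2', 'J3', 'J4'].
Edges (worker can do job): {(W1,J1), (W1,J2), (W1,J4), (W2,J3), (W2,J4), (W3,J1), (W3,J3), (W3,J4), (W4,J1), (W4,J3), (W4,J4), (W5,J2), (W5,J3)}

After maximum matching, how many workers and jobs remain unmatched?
Unmatched: 1 workers, 0 jobs

Maximum matching size: 4
Workers: 5 total, 4 matched, 1 unmatched
Jobs: 4 total, 4 matched, 0 unmatched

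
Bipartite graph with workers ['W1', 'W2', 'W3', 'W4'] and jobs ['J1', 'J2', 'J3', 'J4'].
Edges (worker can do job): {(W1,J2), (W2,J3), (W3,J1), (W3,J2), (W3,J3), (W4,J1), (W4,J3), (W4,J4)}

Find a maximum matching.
Matching: {(W1,J2), (W2,J3), (W3,J1), (W4,J4)}

Maximum matching (size 4):
  W1 → J2
  W2 → J3
  W3 → J1
  W4 → J4

Each worker is assigned to at most one job, and each job to at most one worker.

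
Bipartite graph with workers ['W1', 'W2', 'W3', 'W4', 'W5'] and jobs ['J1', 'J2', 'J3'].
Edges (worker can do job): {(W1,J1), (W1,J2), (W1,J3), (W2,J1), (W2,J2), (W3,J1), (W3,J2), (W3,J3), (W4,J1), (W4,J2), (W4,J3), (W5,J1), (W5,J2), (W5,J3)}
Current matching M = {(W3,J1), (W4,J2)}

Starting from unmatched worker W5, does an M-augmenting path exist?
Yes: W5 → J3

An M-augmenting path alternates non-matching / matching edges, starting and ending at unmatched vertices.
Path: W5 → J3
(J3 is unmatched in M, so the path is augmenting.)
Flipping edges along this path would increase |M| from 2 to 3.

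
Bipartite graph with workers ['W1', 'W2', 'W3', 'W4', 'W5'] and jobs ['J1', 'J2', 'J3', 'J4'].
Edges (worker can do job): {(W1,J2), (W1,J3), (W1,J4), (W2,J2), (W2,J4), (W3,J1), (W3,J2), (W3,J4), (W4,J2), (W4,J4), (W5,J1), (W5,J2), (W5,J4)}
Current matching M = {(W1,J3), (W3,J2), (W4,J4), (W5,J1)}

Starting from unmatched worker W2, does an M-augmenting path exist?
No augmenting path from W2

Alternating search from W2 reaches jobs: {J1, J2, J4}.
Every reachable job is already matched in M, and following those matched edges back to workers exposes no further unvisited jobs.
No M-augmenting path from W2 exists.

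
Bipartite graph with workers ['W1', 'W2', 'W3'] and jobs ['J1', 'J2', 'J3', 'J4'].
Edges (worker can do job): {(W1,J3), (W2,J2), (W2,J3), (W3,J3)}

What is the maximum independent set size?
Maximum independent set = 5

By König's theorem:
- Min vertex cover = Max matching = 2
- Max independent set = Total vertices - Min vertex cover
- Max independent set = 7 - 2 = 5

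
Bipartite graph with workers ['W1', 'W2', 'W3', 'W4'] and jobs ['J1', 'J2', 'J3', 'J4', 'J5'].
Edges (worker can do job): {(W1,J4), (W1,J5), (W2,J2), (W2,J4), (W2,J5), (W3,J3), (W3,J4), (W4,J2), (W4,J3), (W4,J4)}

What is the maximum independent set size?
Maximum independent set = 5

By König's theorem:
- Min vertex cover = Max matching = 4
- Max independent set = Total vertices - Min vertex cover
- Max independent set = 9 - 4 = 5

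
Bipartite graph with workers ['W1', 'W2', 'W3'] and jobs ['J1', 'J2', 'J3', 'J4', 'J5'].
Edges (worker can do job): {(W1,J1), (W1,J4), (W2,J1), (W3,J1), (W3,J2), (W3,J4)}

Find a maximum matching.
Matching: {(W1,J4), (W2,J1), (W3,J2)}

Maximum matching (size 3):
  W1 → J4
  W2 → J1
  W3 → J2

Each worker is assigned to at most one job, and each job to at most one worker.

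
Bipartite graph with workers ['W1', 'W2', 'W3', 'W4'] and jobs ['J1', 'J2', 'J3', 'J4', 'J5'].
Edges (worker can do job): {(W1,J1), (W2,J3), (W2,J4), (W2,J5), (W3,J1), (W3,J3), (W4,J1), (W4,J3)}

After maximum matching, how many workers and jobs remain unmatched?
Unmatched: 1 workers, 2 jobs

Maximum matching size: 3
Workers: 4 total, 3 matched, 1 unmatched
Jobs: 5 total, 3 matched, 2 unmatched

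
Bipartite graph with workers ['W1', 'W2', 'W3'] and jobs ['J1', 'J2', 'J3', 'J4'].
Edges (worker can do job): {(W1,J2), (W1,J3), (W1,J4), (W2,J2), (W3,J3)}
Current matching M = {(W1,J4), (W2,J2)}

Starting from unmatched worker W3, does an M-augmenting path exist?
Yes: W3 → J3

An M-augmenting path alternates non-matching / matching edges, starting and ending at unmatched vertices.
Path: W3 → J3
(J3 is unmatched in M, so the path is augmenting.)
Flipping edges along this path would increase |M| from 2 to 3.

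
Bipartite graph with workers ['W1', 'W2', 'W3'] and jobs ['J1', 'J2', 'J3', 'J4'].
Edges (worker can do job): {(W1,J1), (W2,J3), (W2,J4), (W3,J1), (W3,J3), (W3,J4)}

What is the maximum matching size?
Maximum matching size = 3

Maximum matching: {(W1,J1), (W2,J4), (W3,J3)}
Size: 3

This assigns 3 workers to 3 distinct jobs.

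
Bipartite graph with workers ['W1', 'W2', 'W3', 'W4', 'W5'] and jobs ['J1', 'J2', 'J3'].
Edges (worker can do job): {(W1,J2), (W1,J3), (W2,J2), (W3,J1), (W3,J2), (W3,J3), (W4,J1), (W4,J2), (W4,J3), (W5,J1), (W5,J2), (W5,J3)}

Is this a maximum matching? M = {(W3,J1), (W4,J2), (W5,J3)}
Yes, size 3 is maximum

Proposed matching has size 3.
Maximum matching size for this graph: 3.

This is a maximum matching.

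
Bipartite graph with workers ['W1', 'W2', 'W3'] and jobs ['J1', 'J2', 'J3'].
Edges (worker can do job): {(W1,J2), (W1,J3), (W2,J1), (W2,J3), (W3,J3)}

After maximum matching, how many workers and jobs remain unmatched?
Unmatched: 0 workers, 0 jobs

Maximum matching size: 3
Workers: 3 total, 3 matched, 0 unmatched
Jobs: 3 total, 3 matched, 0 unmatched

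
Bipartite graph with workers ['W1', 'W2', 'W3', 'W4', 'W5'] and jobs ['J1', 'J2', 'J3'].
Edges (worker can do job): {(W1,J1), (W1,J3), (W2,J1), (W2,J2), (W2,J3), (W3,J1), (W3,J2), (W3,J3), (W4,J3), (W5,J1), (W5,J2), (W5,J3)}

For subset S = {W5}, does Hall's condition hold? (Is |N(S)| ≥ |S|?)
Yes: |N(S)| = 3, |S| = 1

Subset S = {W5}
Neighbors N(S) = {J1, J2, J3}

|N(S)| = 3, |S| = 1
Hall's condition: |N(S)| ≥ |S| is satisfied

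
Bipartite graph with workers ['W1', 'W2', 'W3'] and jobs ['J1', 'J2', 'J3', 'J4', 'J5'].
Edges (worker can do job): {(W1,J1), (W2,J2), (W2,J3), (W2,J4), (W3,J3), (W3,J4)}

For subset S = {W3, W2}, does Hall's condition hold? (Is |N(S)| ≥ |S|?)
Yes: |N(S)| = 3, |S| = 2

Subset S = {W3, W2}
Neighbors N(S) = {J2, J3, J4}

|N(S)| = 3, |S| = 2
Hall's condition: |N(S)| ≥ |S| is satisfied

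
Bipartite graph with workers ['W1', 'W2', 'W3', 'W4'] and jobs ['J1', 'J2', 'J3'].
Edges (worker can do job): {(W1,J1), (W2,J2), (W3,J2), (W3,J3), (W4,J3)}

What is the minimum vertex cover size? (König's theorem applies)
Minimum vertex cover size = 3

By König's theorem: in bipartite graphs,
min vertex cover = max matching = 3

Maximum matching has size 3, so minimum vertex cover also has size 3.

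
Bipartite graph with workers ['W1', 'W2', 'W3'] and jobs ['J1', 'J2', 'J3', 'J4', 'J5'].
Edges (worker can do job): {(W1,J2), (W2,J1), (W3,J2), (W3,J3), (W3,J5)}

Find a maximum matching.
Matching: {(W1,J2), (W2,J1), (W3,J5)}

Maximum matching (size 3):
  W1 → J2
  W2 → J1
  W3 → J5

Each worker is assigned to at most one job, and each job to at most one worker.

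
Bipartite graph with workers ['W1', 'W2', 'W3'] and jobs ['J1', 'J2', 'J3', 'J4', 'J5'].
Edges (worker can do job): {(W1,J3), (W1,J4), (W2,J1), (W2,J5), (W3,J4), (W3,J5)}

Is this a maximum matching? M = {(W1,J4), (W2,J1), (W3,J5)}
Yes, size 3 is maximum

Proposed matching has size 3.
Maximum matching size for this graph: 3.

This is a maximum matching.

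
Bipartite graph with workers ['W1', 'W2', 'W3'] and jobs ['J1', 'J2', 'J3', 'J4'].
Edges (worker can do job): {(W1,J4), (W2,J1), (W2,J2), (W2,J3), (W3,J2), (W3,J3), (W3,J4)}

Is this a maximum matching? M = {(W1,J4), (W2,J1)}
No, size 2 is not maximum

Proposed matching has size 2.
Maximum matching size for this graph: 3.

This is NOT maximum - can be improved to size 3.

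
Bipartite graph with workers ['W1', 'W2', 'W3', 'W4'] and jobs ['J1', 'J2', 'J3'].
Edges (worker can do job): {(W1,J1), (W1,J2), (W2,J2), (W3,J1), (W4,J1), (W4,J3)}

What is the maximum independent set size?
Maximum independent set = 4

By König's theorem:
- Min vertex cover = Max matching = 3
- Max independent set = Total vertices - Min vertex cover
- Max independent set = 7 - 3 = 4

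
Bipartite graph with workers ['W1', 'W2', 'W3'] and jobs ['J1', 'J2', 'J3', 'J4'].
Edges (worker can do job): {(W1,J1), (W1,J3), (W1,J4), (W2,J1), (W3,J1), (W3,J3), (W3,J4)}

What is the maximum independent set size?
Maximum independent set = 4

By König's theorem:
- Min vertex cover = Max matching = 3
- Max independent set = Total vertices - Min vertex cover
- Max independent set = 7 - 3 = 4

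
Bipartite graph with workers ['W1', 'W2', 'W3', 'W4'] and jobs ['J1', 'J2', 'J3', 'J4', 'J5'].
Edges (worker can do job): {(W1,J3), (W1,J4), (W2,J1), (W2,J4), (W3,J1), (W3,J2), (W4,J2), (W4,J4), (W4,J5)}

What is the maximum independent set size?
Maximum independent set = 5

By König's theorem:
- Min vertex cover = Max matching = 4
- Max independent set = Total vertices - Min vertex cover
- Max independent set = 9 - 4 = 5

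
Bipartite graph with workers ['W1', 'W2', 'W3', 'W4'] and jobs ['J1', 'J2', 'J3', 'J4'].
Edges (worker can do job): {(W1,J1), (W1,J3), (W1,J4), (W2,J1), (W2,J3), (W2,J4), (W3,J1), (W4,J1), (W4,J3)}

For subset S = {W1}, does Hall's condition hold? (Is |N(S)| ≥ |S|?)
Yes: |N(S)| = 3, |S| = 1

Subset S = {W1}
Neighbors N(S) = {J1, J3, J4}

|N(S)| = 3, |S| = 1
Hall's condition: |N(S)| ≥ |S| is satisfied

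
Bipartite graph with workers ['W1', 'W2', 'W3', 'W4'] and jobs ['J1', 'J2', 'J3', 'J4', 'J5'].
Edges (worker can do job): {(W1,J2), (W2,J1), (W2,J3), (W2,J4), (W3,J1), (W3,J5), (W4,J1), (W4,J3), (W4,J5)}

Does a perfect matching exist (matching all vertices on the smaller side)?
Yes, perfect matching exists (size 4)

Perfect matching: {(W1,J2), (W2,J3), (W3,J5), (W4,J1)}
All 4 vertices on the smaller side are matched.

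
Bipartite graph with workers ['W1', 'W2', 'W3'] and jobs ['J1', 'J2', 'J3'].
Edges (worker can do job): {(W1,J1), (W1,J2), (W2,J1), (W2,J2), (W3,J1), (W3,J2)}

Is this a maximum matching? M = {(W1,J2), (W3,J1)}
Yes, size 2 is maximum

Proposed matching has size 2.
Maximum matching size for this graph: 2.

This is a maximum matching.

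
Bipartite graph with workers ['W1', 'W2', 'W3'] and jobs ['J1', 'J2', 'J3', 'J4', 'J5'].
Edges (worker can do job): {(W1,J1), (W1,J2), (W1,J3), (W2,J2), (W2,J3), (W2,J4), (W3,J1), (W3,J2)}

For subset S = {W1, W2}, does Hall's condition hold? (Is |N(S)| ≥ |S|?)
Yes: |N(S)| = 4, |S| = 2

Subset S = {W1, W2}
Neighbors N(S) = {J1, J2, J3, J4}

|N(S)| = 4, |S| = 2
Hall's condition: |N(S)| ≥ |S| is satisfied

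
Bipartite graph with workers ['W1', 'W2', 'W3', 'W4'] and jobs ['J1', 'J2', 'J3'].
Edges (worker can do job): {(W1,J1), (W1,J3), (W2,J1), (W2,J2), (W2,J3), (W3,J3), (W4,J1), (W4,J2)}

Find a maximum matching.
Matching: {(W1,J1), (W3,J3), (W4,J2)}

Maximum matching (size 3):
  W1 → J1
  W3 → J3
  W4 → J2

Each worker is assigned to at most one job, and each job to at most one worker.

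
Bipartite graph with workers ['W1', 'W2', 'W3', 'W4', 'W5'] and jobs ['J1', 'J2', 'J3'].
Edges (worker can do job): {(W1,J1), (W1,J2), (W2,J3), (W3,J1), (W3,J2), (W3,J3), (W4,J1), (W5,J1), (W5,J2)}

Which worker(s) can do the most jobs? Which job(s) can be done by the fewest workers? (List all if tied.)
Most versatile: W3 (3 jobs); Least covered: J3 (2 workers)

Worker degrees (jobs they can do): W1:2, W2:1, W3:3, W4:1, W5:2
Job degrees (workers who can do it): J1:4, J2:3, J3:2

Maximum worker degree is 3, achieved by: W3
Minimum job degree is 2, achieved by: J3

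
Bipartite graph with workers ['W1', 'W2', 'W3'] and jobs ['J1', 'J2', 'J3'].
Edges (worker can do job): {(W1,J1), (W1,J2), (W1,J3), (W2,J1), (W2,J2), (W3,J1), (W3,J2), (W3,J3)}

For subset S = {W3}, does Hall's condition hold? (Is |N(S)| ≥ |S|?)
Yes: |N(S)| = 3, |S| = 1

Subset S = {W3}
Neighbors N(S) = {J1, J2, J3}

|N(S)| = 3, |S| = 1
Hall's condition: |N(S)| ≥ |S| is satisfied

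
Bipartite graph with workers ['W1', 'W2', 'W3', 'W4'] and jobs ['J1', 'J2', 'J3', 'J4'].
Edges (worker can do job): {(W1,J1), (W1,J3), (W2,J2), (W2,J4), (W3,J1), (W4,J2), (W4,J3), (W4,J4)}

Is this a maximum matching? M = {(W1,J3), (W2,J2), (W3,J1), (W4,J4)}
Yes, size 4 is maximum

Proposed matching has size 4.
Maximum matching size for this graph: 4.

This is a maximum matching.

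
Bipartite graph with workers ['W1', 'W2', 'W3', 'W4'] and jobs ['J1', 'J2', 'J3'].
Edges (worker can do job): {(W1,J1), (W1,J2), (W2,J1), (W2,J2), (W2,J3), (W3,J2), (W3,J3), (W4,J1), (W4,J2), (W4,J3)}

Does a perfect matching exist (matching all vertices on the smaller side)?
Yes, perfect matching exists (size 3)

Perfect matching: {(W1,J2), (W3,J3), (W4,J1)}
All 3 vertices on the smaller side are matched.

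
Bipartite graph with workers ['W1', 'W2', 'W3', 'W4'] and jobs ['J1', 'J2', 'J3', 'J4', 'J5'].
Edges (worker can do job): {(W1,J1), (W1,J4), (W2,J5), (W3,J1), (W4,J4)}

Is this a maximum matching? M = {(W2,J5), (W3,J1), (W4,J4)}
Yes, size 3 is maximum

Proposed matching has size 3.
Maximum matching size for this graph: 3.

This is a maximum matching.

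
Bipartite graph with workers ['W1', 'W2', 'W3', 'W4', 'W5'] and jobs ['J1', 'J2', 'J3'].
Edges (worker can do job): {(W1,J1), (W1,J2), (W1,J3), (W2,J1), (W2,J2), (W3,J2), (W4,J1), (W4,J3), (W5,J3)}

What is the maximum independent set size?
Maximum independent set = 5

By König's theorem:
- Min vertex cover = Max matching = 3
- Max independent set = Total vertices - Min vertex cover
- Max independent set = 8 - 3 = 5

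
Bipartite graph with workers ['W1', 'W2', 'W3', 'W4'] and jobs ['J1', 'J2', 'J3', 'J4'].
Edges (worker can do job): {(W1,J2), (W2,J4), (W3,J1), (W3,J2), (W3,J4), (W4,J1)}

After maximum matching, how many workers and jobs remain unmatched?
Unmatched: 1 workers, 1 jobs

Maximum matching size: 3
Workers: 4 total, 3 matched, 1 unmatched
Jobs: 4 total, 3 matched, 1 unmatched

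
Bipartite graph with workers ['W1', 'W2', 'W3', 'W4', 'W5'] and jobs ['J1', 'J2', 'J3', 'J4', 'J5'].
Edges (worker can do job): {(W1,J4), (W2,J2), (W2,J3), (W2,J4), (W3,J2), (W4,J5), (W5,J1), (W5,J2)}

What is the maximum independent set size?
Maximum independent set = 5

By König's theorem:
- Min vertex cover = Max matching = 5
- Max independent set = Total vertices - Min vertex cover
- Max independent set = 10 - 5 = 5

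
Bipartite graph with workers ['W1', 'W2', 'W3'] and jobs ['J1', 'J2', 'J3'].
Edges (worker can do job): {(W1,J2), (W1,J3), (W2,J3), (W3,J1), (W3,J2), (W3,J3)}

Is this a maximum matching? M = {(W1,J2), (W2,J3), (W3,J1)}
Yes, size 3 is maximum

Proposed matching has size 3.
Maximum matching size for this graph: 3.

This is a maximum matching.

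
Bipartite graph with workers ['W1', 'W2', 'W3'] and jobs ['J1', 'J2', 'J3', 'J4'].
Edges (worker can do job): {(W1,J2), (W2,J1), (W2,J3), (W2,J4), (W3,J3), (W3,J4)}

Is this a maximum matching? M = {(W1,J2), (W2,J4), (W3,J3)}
Yes, size 3 is maximum

Proposed matching has size 3.
Maximum matching size for this graph: 3.

This is a maximum matching.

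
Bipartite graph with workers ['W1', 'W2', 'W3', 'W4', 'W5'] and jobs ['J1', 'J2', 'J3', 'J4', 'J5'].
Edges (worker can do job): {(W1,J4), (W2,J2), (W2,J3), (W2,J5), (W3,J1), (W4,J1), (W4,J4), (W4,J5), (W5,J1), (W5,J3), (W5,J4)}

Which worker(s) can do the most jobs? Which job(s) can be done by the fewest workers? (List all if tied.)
Most versatile: W2, W4, W5 (3 jobs); Least covered: J2 (1 workers)

Worker degrees (jobs they can do): W1:1, W2:3, W3:1, W4:3, W5:3
Job degrees (workers who can do it): J1:3, J2:1, J3:2, J4:3, J5:2

Maximum worker degree is 3, achieved by: W2, W4, W5
Minimum job degree is 1, achieved by: J2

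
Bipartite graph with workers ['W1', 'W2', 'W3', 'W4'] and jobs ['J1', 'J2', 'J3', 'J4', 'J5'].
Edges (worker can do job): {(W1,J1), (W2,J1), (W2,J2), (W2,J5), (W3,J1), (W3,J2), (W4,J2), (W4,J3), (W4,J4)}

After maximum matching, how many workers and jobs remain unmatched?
Unmatched: 0 workers, 1 jobs

Maximum matching size: 4
Workers: 4 total, 4 matched, 0 unmatched
Jobs: 5 total, 4 matched, 1 unmatched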